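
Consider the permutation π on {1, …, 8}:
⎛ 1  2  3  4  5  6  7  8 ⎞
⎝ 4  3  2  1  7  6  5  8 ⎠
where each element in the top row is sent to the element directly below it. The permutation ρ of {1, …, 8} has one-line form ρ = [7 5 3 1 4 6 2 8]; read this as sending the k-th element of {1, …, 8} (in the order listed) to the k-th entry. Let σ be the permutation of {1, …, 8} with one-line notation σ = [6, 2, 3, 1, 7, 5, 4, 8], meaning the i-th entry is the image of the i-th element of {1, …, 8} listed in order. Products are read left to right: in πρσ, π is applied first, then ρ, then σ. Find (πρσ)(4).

4

(πρσ)(4) = σ(ρ(π(4))). π(4) = 1, then ρ(1) = 7, then σ(7) = 4, so the result is 4.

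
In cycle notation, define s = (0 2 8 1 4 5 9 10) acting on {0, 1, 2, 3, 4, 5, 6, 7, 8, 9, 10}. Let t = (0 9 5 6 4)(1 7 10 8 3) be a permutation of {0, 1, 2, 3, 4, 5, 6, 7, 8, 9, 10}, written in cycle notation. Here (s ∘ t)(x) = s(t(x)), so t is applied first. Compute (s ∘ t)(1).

t(1) = 7, then s(7) = 7; composing gives (s ∘ t)(1) = 7.

7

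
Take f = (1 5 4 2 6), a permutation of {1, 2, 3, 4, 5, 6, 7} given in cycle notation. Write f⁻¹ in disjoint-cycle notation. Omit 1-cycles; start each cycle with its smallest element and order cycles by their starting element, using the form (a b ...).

The inverse reverses each cycle.
After reversing and putting each cycle's least element first, f⁻¹ = (1 6 2 4 5).

(1 6 2 4 5)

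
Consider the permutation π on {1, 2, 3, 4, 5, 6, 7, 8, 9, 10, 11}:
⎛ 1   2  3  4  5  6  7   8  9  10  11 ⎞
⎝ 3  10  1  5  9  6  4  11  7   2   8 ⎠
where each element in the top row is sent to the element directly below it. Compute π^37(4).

5

Tracing 4 → 5 → … returns to 4 after 4 steps, so 4 lies in a 4-cycle (4, 5, 9, 7).
On a 4-cycle, π^4 is the identity, so π^37 = π^1 there (37 ≡ 1 mod 4).
Advancing 1 step from 4: 4 → 5.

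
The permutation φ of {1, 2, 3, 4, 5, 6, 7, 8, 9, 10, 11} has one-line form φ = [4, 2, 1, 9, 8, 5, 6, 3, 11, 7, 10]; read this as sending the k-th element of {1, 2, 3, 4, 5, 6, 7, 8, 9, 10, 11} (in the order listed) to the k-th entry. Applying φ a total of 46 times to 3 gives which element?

7

Tracing 3 → 1 → … returns to 3 after 10 steps, so 3 lies in a 10-cycle (1 4 9 11 10 7 6 5 8 3).
Powers repeat with period 10 on this cycle, and 46 mod 10 = 6, so φ^46(3) = φ^6(3).
Stepping 6 places around the cycle: 3 → 1 → 4 → 9 → 11 → 10 → 7.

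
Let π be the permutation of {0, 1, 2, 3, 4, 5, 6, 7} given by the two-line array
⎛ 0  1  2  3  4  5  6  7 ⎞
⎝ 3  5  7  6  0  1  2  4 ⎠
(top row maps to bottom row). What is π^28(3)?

4

Tracing 3 → 6 → … returns to 3 after 6 steps, so 3 lies in a 6-cycle (0 3 6 2 7 4).
Since the cycle has length 6, π^28 acts on it the same as π^4 (28 mod 6 = 4).
Advancing 4 steps from 3: 3 → 6 → 2 → 7 → 4.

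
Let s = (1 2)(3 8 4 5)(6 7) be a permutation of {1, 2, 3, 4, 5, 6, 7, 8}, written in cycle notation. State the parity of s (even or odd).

The cycle lengths are 4, 2, 2.
A cycle is odd iff its length is even; s has 3 even-length cycles, so sgn(s) = (−1)^3 and s is odd.

odd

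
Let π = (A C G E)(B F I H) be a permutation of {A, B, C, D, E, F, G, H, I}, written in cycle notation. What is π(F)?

Within (B F I H), F ↦ I.

I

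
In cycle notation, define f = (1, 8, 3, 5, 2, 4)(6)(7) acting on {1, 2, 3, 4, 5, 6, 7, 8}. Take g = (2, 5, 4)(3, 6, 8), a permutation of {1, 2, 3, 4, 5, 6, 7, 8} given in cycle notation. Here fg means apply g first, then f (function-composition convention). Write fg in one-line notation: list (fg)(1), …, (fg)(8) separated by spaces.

8 2 6 4 1 3 7 5

(fg)(x) = f(g(x)). Computing each image: f(g(1)) = f(1) = 8, f(g(2)) = f(5) = 2, f(g(3)) = f(6) = 6, f(g(4)) = f(2) = 4, f(g(5)) = f(4) = 1, f(g(6)) = f(8) = 3, f(g(7)) = f(7) = 7, f(g(8)) = f(3) = 5.
Hence fg = [8 2 6 4 1 3 7 5].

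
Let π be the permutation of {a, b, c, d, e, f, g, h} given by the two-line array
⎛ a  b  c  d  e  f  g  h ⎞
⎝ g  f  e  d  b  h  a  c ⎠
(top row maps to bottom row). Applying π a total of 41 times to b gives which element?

Tracing b → f → … returns to b after 5 steps, so b lies in a 5-cycle (b, f, h, c, e).
Since the cycle has length 5, π^41 acts on it the same as π^1 (41 mod 5 = 1).
Advancing 1 step from b: b → f.

f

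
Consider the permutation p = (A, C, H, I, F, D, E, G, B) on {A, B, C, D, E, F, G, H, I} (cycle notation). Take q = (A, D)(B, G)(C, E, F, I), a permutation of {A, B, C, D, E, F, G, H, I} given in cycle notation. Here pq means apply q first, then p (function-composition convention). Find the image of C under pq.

G

(pq)(C) = p(q(C)). q(C) = E, then p(E) = G. So (pq)(C) = G.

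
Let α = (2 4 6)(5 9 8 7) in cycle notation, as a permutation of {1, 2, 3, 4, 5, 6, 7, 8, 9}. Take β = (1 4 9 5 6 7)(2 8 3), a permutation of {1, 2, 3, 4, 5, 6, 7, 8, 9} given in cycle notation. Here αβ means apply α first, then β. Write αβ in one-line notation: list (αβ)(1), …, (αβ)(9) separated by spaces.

4 9 2 7 5 8 6 1 3

(αβ)(x) = β(α(x)). Computing each image: β(α(1)) = β(1) = 4, β(α(2)) = β(4) = 9, β(α(3)) = β(3) = 2, β(α(4)) = β(6) = 7, β(α(5)) = β(9) = 5, β(α(6)) = β(2) = 8, β(α(7)) = β(5) = 6, β(α(8)) = β(7) = 1, β(α(9)) = β(8) = 3.
Hence αβ = [4 9 2 7 5 8 6 1 3].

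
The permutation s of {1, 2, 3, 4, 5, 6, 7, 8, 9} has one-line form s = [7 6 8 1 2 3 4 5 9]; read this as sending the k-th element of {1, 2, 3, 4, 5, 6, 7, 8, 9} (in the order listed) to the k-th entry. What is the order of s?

Writing s as disjoint cycles, the cycle lengths are 5, 3, 1.
The order is lcm(5, 3) = 15.

15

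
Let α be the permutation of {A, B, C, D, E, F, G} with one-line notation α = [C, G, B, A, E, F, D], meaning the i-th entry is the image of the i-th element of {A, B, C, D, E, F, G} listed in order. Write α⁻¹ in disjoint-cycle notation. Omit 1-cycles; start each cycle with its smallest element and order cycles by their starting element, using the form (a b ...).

(A D G B C)

The cycle decomposition of α is (A C B G D).
Reversing each cycle (and rotating so the smallest element leads) gives α⁻¹ = (A D G B C).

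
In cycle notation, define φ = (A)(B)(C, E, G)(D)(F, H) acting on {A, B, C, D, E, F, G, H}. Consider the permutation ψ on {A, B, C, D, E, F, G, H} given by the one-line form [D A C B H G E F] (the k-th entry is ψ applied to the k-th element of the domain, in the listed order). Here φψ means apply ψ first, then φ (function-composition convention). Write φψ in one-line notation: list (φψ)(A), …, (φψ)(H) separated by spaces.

For each element, apply ψ then φ: A → D → D; B → A → A; C → C → E; D → B → B; E → H → F; F → G → C; G → E → G; H → F → H.
So φψ in one-line form is D A E B F C G H.

D A E B F C G H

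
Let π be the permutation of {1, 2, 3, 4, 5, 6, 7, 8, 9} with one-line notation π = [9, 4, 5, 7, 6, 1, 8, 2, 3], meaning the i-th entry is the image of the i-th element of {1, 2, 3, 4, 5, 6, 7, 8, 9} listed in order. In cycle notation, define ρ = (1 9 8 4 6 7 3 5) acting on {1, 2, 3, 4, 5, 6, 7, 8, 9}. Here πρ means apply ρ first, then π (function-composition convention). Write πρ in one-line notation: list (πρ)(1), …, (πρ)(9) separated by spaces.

(πρ)(x) = π(ρ(x)). Computing each image: π(ρ(1)) = π(9) = 3, π(ρ(2)) = π(2) = 4, π(ρ(3)) = π(5) = 6, π(ρ(4)) = π(6) = 1, π(ρ(5)) = π(1) = 9, π(ρ(6)) = π(7) = 8, π(ρ(7)) = π(3) = 5, π(ρ(8)) = π(4) = 7, π(ρ(9)) = π(8) = 2.
Hence πρ = [3 4 6 1 9 8 5 7 2].

3 4 6 1 9 8 5 7 2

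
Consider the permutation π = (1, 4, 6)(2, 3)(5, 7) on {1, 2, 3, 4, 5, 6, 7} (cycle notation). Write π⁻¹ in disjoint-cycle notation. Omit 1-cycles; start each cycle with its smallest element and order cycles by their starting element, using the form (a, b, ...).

The inverse reverses each cycle.
After reversing and putting each cycle's least element first, π⁻¹ = (1, 6, 4)(2, 3)(5, 7).

(1, 6, 4)(2, 3)(5, 7)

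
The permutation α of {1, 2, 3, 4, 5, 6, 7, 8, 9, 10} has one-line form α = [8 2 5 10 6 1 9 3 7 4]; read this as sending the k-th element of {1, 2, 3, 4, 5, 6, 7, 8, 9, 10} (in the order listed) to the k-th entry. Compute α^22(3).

6

Tracing 3 → 5 → … returns to 3 after 5 steps, so 3 lies in a 5-cycle (1, 8, 3, 5, 6).
Since the cycle has length 5, α^22 acts on it the same as α^2 (22 mod 5 = 2).
Advancing 2 steps from 3: 3 → 5 → 6.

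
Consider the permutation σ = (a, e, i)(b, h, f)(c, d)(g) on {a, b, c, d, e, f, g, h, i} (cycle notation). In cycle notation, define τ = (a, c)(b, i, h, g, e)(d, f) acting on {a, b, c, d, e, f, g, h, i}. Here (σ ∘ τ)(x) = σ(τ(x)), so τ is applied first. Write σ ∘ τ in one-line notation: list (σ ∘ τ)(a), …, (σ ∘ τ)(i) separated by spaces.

d a e b h c i g f

(σ ∘ τ)(x) = σ(τ(x)). Computing each image: σ(τ(a)) = σ(c) = d, σ(τ(b)) = σ(i) = a, σ(τ(c)) = σ(a) = e, σ(τ(d)) = σ(f) = b, σ(τ(e)) = σ(b) = h, σ(τ(f)) = σ(d) = c, σ(τ(g)) = σ(e) = i, σ(τ(h)) = σ(g) = g, σ(τ(i)) = σ(h) = f.
Hence σ ∘ τ = [d a e b h c i g f].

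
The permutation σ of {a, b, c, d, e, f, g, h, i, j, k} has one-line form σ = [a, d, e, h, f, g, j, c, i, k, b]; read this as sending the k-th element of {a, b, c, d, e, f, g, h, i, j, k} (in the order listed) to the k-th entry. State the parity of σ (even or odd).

In disjoint-cycle form the cycle lengths are 9, 1, 1.
A cycle is odd iff its length is even; σ has 0 even-length cycles, so sgn(σ) = (−1)^0 and σ is even.

even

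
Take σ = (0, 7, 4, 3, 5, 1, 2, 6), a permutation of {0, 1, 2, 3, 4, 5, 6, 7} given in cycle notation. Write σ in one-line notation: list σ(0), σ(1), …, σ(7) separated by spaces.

Image by image: 0↦7, 1↦2, 2↦6, 3↦5, 4↦3, 5↦1, 6↦0, 7↦4.
Listing these in domain order gives 7 2 6 5 3 1 0 4.

7 2 6 5 3 1 0 4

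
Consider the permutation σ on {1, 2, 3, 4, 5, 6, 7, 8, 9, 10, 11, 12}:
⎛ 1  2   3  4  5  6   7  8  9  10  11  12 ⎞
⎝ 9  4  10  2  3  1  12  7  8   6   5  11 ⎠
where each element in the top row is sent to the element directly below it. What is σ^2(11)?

3

Tracing 11 → 5 → … returns to 11 after 10 steps, so 11 lies in a 10-cycle (1 9 8 7 12 11 5 3 10 6).
Advancing 2 steps from 11: 11 → 5 → 3.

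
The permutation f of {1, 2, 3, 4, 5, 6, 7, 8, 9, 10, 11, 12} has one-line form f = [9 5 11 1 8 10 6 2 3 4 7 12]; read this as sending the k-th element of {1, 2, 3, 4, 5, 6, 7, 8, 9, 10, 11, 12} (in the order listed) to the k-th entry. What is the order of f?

The disjoint-cycle form of f has cycle lengths 8, 3, 1.
The order is lcm(8, 3) = 24.

24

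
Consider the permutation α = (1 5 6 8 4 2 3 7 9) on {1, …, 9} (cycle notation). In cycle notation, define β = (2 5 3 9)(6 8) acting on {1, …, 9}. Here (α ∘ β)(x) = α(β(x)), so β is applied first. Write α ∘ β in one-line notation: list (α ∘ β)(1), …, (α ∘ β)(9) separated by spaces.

5 6 1 2 7 4 9 8 3

For each element, apply β then α: 1 → 1 → 5; 2 → 5 → 6; 3 → 9 → 1; 4 → 4 → 2; 5 → 3 → 7; 6 → 8 → 4; 7 → 7 → 9; 8 → 6 → 8; 9 → 2 → 3.
So α ∘ β in one-line form is 5 6 1 2 7 4 9 8 3.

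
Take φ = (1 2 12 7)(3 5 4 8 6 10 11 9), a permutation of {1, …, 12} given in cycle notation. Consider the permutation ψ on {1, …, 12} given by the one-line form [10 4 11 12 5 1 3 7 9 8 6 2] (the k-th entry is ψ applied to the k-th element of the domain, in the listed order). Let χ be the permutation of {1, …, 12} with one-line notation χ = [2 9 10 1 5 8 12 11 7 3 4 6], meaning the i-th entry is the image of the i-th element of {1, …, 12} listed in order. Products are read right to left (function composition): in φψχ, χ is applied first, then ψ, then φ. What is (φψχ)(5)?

Apply the permutations in order: χ(5) = 5, then ψ(5) = 5, then φ(5) = 4. So (φψχ)(5) = 4.

4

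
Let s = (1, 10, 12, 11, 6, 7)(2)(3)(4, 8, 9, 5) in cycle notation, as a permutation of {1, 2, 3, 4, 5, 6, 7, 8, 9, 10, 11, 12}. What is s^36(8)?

8

8 lies in the 4-cycle (4, 8, 9, 5).
Since the cycle has length 4, s^36 acts on it the same as s^0 (36 mod 4 = 0).
So s^36(8) = 8.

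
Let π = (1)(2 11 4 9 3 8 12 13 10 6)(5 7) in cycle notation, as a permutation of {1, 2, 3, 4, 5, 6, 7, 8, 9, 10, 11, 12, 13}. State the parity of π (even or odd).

even

The cycle lengths are 10, 2, 1.
A cycle of length ℓ contributes ℓ−1 transpositions, so π is a product of 9 + 1 = 10 transpositions — even.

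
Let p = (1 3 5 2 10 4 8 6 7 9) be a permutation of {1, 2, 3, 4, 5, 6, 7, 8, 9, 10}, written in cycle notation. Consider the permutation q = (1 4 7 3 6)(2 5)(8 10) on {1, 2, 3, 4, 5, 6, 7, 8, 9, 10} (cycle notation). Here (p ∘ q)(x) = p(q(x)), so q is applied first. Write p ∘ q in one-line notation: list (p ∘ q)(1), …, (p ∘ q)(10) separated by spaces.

(p ∘ q)(x) = p(q(x)). Computing each image: p(q(1)) = p(4) = 8, p(q(2)) = p(5) = 2, p(q(3)) = p(6) = 7, p(q(4)) = p(7) = 9, p(q(5)) = p(2) = 10, p(q(6)) = p(1) = 3, p(q(7)) = p(3) = 5, p(q(8)) = p(10) = 4, p(q(9)) = p(9) = 1, p(q(10)) = p(8) = 6.
Hence p ∘ q = [8 2 7 9 10 3 5 4 1 6].

8 2 7 9 10 3 5 4 1 6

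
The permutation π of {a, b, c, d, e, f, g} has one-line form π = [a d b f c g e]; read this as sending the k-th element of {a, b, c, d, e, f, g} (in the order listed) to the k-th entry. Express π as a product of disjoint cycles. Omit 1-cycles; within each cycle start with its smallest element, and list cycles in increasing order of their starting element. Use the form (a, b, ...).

(b, d, f, g, e, c)

From b: b → d → f → g → e → c → b, closing the cycle (b, d, f, g, e, c).
Continuing from each remaining unvisited element yields (b, d, f, g, e, c).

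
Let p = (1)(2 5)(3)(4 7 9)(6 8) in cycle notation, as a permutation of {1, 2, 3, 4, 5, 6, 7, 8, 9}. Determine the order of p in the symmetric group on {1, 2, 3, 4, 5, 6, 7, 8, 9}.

The cycle type of p is (3, 2, 2, 1, 1).
Since disjoint cycles commute, ord(p) = lcm(3, 2, 2) = 6.

6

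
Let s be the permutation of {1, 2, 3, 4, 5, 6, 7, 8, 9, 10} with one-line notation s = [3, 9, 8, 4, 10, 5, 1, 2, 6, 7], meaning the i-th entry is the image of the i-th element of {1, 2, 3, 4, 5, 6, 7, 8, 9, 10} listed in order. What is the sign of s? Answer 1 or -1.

1

In disjoint-cycle form the cycle lengths are 9, 1.
A cycle of length ℓ contributes ℓ−1 transpositions, so s is a product of 8 transpositions — even.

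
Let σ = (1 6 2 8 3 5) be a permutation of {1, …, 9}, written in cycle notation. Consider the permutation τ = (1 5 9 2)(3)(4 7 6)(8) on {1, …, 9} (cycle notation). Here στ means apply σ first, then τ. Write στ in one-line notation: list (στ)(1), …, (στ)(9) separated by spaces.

For each element, apply σ then τ: 1 → 6 → 4; 2 → 8 → 8; 3 → 5 → 9; 4 → 4 → 7; 5 → 1 → 5; 6 → 2 → 1; 7 → 7 → 6; 8 → 3 → 3; 9 → 9 → 2.
Collecting the images, στ = [4 8 9 7 5 1 6 3 2].

4 8 9 7 5 1 6 3 2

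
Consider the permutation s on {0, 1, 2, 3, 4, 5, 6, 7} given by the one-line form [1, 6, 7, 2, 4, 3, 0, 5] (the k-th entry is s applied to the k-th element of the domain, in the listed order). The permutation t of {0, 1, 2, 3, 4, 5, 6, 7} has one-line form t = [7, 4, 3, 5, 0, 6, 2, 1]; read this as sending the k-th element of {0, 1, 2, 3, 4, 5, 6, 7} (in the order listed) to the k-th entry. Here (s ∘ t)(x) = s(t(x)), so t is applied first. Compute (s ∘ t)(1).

4

t(1) = 4, then s(4) = 4; composing gives (s ∘ t)(1) = 4.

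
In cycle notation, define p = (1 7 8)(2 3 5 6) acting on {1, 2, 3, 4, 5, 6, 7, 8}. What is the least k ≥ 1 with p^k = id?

The cycle type of p is (4, 3, 1).
Since disjoint cycles commute, ord(p) = lcm(4, 3) = 12.

12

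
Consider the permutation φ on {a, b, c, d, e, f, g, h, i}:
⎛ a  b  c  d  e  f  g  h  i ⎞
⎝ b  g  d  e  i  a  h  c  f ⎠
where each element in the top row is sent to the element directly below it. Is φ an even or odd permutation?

even

In disjoint-cycle form the cycle lengths are 9.
A cycle is odd iff its length is even; φ has 0 even-length cycles, so sgn(φ) = (−1)^0 and φ is even.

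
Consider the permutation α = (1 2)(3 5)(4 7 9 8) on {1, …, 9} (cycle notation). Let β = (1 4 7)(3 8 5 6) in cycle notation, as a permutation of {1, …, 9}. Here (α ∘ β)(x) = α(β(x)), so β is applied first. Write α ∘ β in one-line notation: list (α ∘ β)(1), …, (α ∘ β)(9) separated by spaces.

(α ∘ β)(x) = α(β(x)). Computing each image: α(β(1)) = α(4) = 7, α(β(2)) = α(2) = 1, α(β(3)) = α(8) = 4, α(β(4)) = α(7) = 9, α(β(5)) = α(6) = 6, α(β(6)) = α(3) = 5, α(β(7)) = α(1) = 2, α(β(8)) = α(5) = 3, α(β(9)) = α(9) = 8.
Hence α ∘ β = [7 1 4 9 6 5 2 3 8].

7 1 4 9 6 5 2 3 8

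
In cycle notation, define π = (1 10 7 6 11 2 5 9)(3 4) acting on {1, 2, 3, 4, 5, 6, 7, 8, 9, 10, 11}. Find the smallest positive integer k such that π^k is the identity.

The cycle type of π is (8, 2, 1).
The order of π is the least common multiple of its cycle lengths: lcm(8, 2) = 8.

8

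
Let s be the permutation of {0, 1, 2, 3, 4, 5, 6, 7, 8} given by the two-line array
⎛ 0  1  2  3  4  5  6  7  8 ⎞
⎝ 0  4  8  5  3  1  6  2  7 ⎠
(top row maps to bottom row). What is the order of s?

12

Decomposing into disjoint cycles gives cycle lengths 4, 3, 1, 1.
The order is lcm(4, 3) = 12.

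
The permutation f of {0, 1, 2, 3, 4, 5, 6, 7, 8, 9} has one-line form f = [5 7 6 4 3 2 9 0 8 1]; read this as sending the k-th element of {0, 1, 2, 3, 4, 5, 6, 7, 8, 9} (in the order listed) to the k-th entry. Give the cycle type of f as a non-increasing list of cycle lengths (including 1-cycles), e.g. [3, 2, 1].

[7, 2, 1]

The disjoint cycles are (0, 5, 2, 6, 9, 1, 7)(3, 4)(8), with lengths 7, 2, 1 in non-increasing order.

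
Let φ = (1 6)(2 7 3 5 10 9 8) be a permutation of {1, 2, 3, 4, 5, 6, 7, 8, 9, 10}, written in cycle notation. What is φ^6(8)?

8 lies in the 7-cycle (2 7 3 5 10 9 8).
Stepping 6 places around the cycle: 8 → 2 → 7 → 3 → 5 → 10 → 9.

9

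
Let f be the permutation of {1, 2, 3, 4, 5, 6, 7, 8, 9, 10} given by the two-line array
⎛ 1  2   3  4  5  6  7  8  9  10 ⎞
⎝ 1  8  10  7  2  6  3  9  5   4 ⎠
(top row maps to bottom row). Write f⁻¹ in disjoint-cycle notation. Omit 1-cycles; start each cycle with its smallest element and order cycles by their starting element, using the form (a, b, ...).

The cycle decomposition of f is (2, 8, 9, 5)(3, 10, 4, 7).
The inverse reverses every cycle; in canonical form, f⁻¹ = (2, 5, 9, 8)(3, 7, 4, 10).

(2, 5, 9, 8)(3, 7, 4, 10)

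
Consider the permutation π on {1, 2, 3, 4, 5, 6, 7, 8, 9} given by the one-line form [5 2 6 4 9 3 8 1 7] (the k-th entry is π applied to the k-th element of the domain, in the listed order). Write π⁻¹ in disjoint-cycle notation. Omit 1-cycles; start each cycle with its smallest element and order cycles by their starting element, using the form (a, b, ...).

(1, 8, 7, 9, 5)(3, 6)

The cycle decomposition of π is (1, 5, 9, 7, 8)(3, 6).
Reversing each cycle (and rotating so the smallest element leads) gives π⁻¹ = (1, 8, 7, 9, 5)(3, 6).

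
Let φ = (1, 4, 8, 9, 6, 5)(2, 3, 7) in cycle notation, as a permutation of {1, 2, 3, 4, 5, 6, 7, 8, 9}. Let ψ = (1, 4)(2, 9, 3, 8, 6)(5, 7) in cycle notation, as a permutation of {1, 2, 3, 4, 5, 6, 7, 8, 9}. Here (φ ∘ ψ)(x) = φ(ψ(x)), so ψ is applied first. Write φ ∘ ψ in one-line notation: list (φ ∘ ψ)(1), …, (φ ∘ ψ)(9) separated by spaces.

8 6 9 4 2 3 1 5 7

Chase each element through ψ then φ: 1 → 4 → 8; 2 → 9 → 6; 3 → 8 → 9; 4 → 1 → 4; 5 → 7 → 2; 6 → 2 → 3; 7 → 5 → 1; 8 → 6 → 5; 9 → 3 → 7.
So φ ∘ ψ in one-line form is 8 6 9 4 2 3 1 5 7.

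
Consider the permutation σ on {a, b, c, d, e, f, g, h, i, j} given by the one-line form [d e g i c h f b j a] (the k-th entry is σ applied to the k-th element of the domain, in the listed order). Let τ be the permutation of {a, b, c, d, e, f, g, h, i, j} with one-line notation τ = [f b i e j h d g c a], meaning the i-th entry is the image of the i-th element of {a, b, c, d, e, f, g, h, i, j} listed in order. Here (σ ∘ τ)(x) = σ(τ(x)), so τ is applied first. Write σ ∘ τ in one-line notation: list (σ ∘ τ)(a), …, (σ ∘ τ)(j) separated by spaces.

h e j c a b i f g d

(σ ∘ τ)(x) = σ(τ(x)). Computing each image: σ(τ(a)) = σ(f) = h, σ(τ(b)) = σ(b) = e, σ(τ(c)) = σ(i) = j, σ(τ(d)) = σ(e) = c, σ(τ(e)) = σ(j) = a, σ(τ(f)) = σ(h) = b, σ(τ(g)) = σ(d) = i, σ(τ(h)) = σ(g) = f, σ(τ(i)) = σ(c) = g, σ(τ(j)) = σ(a) = d.
Hence σ ∘ τ = [h e j c a b i f g d].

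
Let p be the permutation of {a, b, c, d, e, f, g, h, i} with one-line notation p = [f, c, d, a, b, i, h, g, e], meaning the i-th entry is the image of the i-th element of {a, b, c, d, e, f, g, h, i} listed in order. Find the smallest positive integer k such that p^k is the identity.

14

Decomposing into disjoint cycles gives cycle lengths 7, 2.
The order of p is the least common multiple of its cycle lengths: lcm(7, 2) = 14.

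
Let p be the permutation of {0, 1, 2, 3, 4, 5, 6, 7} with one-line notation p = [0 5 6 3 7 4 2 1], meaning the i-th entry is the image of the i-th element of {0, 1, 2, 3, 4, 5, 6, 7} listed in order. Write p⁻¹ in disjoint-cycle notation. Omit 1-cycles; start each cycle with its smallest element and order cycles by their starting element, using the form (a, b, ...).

(1, 7, 4, 5)(2, 6)

The cycle decomposition of p is (1, 5, 4, 7)(2, 6).
The inverse reverses every cycle; in canonical form, p⁻¹ = (1, 7, 4, 5)(2, 6).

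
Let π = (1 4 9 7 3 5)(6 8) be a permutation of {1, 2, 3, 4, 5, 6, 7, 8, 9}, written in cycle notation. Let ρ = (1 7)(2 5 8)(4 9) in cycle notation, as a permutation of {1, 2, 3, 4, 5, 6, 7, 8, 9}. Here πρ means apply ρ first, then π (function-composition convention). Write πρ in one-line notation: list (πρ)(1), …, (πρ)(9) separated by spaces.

For each element, apply ρ then π: 1 → 7 → 3; 2 → 5 → 1; 3 → 3 → 5; 4 → 9 → 7; 5 → 8 → 6; 6 → 6 → 8; 7 → 1 → 4; 8 → 2 → 2; 9 → 4 → 9.
So πρ in one-line form is 3 1 5 7 6 8 4 2 9.

3 1 5 7 6 8 4 2 9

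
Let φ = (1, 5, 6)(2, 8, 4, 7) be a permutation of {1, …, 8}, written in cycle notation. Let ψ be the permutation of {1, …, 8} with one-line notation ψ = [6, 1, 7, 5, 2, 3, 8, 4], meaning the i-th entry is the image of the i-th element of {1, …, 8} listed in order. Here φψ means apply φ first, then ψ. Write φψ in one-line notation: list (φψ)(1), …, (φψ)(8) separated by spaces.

(φψ)(x) = ψ(φ(x)). Computing each image: ψ(φ(1)) = ψ(5) = 2, ψ(φ(2)) = ψ(8) = 4, ψ(φ(3)) = ψ(3) = 7, ψ(φ(4)) = ψ(7) = 8, ψ(φ(5)) = ψ(6) = 3, ψ(φ(6)) = ψ(1) = 6, ψ(φ(7)) = ψ(2) = 1, ψ(φ(8)) = ψ(4) = 5.
Hence φψ = [2 4 7 8 3 6 1 5].

2 4 7 8 3 6 1 5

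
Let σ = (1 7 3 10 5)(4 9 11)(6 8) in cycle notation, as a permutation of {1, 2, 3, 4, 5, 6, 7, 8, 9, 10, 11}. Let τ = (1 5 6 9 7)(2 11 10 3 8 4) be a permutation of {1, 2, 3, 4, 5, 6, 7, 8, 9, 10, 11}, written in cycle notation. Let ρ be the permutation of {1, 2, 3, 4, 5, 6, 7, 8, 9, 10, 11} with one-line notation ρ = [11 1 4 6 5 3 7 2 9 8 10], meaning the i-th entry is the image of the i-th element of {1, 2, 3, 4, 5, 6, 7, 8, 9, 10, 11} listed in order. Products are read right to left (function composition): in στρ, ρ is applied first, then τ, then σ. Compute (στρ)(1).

5

(στρ)(1) = σ(τ(ρ(1))). ρ(1) = 11, then τ(11) = 10, then σ(10) = 5, so the result is 5.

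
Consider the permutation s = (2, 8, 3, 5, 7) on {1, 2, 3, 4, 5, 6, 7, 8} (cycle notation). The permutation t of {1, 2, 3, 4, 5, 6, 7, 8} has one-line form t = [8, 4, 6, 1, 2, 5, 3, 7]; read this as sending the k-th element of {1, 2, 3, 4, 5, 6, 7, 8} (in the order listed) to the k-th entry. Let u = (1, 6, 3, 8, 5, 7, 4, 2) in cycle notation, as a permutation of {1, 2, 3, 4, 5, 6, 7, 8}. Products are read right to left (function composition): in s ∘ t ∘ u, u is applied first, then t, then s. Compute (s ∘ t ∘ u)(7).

1

(s ∘ t ∘ u)(7) = s(t(u(7))). u(7) = 4, then t(4) = 1, then s(1) = 1, so the result is 1.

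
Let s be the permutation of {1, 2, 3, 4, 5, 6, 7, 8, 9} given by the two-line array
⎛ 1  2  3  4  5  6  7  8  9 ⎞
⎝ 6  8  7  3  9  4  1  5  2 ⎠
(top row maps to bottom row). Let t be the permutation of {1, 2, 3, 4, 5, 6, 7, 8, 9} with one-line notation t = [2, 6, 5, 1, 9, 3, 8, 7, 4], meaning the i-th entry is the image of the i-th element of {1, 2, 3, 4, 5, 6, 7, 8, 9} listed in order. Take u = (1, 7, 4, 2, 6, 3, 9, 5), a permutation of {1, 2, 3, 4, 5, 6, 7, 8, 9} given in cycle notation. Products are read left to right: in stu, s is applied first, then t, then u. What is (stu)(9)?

3

(stu)(9) = u(t(s(9))). s(9) = 2, then t(2) = 6, then u(6) = 3, so the result is 3.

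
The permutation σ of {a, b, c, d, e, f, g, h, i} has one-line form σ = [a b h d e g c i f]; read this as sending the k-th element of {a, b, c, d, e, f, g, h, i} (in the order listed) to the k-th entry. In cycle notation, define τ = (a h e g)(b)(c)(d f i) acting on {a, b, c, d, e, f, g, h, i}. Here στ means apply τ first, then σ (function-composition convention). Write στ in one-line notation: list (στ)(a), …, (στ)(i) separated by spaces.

i b h g c f a e d

For each element, apply τ then σ: a → h → i; b → b → b; c → c → h; d → f → g; e → g → c; f → i → f; g → a → a; h → e → e; i → d → d.
Collecting the images, στ = [i b h g c f a e d].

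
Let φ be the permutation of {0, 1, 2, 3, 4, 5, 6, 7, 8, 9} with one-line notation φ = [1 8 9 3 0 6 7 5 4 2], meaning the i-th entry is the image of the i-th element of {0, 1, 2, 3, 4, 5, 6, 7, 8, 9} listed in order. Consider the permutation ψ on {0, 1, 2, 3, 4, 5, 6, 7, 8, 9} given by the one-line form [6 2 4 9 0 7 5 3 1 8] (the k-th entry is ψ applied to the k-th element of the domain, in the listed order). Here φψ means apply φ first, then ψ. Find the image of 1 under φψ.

1

(φψ)(1) = ψ(φ(1)). φ(1) = 8, then ψ(8) = 1. So (φψ)(1) = 1.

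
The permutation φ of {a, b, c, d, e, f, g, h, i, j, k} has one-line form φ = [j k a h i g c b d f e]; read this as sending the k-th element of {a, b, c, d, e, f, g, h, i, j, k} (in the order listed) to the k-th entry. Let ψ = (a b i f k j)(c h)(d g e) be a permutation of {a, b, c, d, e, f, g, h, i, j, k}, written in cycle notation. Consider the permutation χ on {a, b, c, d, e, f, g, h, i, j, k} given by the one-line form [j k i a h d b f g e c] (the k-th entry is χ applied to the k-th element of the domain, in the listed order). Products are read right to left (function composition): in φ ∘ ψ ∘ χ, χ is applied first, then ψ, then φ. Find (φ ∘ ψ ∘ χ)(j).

h

Apply the permutations in order: χ(j) = e, then ψ(e) = d, then φ(d) = h. So (φ ∘ ψ ∘ χ)(j) = h.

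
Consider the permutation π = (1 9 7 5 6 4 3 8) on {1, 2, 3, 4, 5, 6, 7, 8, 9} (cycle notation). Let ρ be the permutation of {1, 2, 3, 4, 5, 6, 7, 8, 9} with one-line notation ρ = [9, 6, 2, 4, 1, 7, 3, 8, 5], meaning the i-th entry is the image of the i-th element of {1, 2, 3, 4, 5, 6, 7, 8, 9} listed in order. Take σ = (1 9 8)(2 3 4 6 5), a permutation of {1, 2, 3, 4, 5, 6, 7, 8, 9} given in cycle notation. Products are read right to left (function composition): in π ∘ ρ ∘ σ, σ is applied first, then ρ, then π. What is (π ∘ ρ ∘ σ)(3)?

3

(π ∘ ρ ∘ σ)(3) = π(ρ(σ(3))). σ(3) = 4, then ρ(4) = 4, then π(4) = 3, so the result is 3.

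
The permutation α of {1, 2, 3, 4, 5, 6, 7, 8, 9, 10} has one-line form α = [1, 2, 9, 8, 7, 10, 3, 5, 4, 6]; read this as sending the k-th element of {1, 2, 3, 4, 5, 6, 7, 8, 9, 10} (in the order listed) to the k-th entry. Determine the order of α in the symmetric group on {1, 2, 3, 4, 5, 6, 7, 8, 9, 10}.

6

Writing α as disjoint cycles, the cycle lengths are 6, 2, 1, 1.
The order is lcm(6, 2) = 6.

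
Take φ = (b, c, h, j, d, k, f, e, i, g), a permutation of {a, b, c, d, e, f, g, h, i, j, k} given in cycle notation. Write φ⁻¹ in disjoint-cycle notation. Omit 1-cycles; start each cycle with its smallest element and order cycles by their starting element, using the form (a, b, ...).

(b, g, i, e, f, k, d, j, h, c)

Inverting a permutation written in cycle notation just reverses the order within every cycle.
After reversing and putting each cycle's least element first, φ⁻¹ = (b, g, i, e, f, k, d, j, h, c).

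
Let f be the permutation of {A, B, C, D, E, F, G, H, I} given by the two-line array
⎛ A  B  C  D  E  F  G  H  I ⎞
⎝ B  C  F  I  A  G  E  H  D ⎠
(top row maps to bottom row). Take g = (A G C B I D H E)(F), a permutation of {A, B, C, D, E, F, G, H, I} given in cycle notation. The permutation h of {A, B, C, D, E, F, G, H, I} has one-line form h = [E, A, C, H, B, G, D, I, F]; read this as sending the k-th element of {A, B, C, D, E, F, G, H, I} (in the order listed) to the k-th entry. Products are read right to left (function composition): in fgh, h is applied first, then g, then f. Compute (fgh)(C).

Apply the permutations in order: h(C) = C, then g(C) = B, then f(B) = C. So (fgh)(C) = C.

C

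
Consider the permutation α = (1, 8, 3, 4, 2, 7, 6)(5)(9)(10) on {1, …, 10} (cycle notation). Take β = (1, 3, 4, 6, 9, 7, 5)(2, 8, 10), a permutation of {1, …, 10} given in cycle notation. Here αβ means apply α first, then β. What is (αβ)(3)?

6

α(3) = 4, then β(4) = 6; composing gives (αβ)(3) = 6.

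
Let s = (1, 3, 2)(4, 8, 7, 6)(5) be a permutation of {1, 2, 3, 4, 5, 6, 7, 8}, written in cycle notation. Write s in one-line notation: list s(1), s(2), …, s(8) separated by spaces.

Reading each image from the cycles: 1→3, 2→1, 3→2, 4→8, 5→5, 6→4, 7→6, 8→7.
So the one-line form is 3 1 2 8 5 4 6 7.

3 1 2 8 5 4 6 7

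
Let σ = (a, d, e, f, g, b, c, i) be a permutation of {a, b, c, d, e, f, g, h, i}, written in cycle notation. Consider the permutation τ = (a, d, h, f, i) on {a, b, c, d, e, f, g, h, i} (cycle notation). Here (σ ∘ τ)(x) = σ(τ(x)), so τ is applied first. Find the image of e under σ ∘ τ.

(σ ∘ τ)(e) = σ(τ(e)). τ(e) = e, then σ(e) = f. So (σ ∘ τ)(e) = f.

f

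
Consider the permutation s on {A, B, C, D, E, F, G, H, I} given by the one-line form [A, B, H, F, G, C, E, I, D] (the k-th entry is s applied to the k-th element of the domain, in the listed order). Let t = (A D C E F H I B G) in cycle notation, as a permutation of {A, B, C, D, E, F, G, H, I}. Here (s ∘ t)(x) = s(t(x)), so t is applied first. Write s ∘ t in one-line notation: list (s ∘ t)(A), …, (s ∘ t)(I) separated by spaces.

F E G H C I A D B

For each element, apply t then s: A → D → F; B → G → E; C → E → G; D → C → H; E → F → C; F → H → I; G → A → A; H → I → D; I → B → B.
Collecting the images, s ∘ t = [F E G H C I A D B].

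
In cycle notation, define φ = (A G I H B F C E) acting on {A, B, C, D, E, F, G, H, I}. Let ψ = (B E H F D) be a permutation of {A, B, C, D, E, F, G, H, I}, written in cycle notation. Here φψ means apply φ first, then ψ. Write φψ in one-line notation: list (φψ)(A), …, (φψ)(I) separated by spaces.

Chase each element through φ then ψ: A → G → G; B → F → D; C → E → H; D → D → B; E → A → A; F → C → C; G → I → I; H → B → E; I → H → F.
So φψ in one-line form is G D H B A C I E F.

G D H B A C I E F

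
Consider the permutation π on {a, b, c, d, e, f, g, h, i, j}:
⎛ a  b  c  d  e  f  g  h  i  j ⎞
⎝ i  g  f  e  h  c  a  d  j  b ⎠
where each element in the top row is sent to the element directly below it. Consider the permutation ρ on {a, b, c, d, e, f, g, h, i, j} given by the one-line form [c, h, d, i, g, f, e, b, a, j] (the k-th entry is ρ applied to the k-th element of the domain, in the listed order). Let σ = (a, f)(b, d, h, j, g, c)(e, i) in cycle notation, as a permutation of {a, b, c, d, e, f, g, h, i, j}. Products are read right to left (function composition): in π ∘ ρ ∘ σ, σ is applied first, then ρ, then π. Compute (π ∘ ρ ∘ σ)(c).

d

Apply the permutations in order: σ(c) = b, then ρ(b) = h, then π(h) = d. So (π ∘ ρ ∘ σ)(c) = d.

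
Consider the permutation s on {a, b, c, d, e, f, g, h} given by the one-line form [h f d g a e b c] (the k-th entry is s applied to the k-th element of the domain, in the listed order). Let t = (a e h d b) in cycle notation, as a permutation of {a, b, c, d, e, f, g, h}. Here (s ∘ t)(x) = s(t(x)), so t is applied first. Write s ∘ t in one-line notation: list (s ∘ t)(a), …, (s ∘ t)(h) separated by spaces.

a h d f c e b g

For each element, apply t then s: a → e → a; b → a → h; c → c → d; d → b → f; e → h → c; f → f → e; g → g → b; h → d → g.
Collecting the images, s ∘ t = [a h d f c e b g].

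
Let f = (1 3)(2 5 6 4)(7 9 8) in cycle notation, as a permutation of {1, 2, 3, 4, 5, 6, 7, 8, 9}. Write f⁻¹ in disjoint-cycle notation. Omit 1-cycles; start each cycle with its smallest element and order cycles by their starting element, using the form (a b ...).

(1 3)(2 4 6 5)(7 8 9)

If f sends a → b within a cycle, f⁻¹ sends b → a; equivalently, reverse each cycle.
After reversing and putting each cycle's least element first, f⁻¹ = (1 3)(2 4 6 5)(7 8 9).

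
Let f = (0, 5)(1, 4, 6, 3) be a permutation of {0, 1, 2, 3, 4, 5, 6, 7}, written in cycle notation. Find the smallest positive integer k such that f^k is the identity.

4

The cycle type of f is (4, 2, 1, 1).
The order of f is the least common multiple of its cycle lengths: lcm(4, 2) = 4.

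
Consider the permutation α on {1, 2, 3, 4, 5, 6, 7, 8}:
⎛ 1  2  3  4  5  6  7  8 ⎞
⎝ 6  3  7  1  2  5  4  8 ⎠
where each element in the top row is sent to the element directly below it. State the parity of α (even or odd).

In disjoint-cycle form the cycle lengths are 7, 1.
A cycle is odd iff its length is even; α has 0 even-length cycles, so sgn(α) = (−1)^0 and α is even.

even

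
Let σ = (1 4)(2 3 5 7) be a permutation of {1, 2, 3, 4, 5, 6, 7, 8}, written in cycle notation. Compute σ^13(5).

7

5 lies in the 4-cycle (2 3 5 7).
Powers repeat with period 4 on this cycle, and 13 mod 4 = 1, so σ^13(5) = σ^1(5).
Stepping 1 place around the cycle: 5 → 7.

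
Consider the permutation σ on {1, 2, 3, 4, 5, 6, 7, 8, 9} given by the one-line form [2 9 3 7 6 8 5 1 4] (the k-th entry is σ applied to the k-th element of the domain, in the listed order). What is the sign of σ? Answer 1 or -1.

-1

In disjoint-cycle form the cycle lengths are 8, 1.
A cycle of length ℓ contributes ℓ−1 transpositions, so σ is a product of 7 transpositions — odd.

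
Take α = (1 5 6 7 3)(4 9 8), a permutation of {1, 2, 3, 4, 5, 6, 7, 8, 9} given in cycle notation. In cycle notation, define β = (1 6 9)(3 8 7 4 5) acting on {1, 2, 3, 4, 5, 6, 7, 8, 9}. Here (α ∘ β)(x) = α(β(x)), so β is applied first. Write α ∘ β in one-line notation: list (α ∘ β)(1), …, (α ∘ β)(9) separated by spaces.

For each element, apply β then α: 1 → 6 → 7; 2 → 2 → 2; 3 → 8 → 4; 4 → 5 → 6; 5 → 3 → 1; 6 → 9 → 8; 7 → 4 → 9; 8 → 7 → 3; 9 → 1 → 5.
Collecting the images, α ∘ β = [7 2 4 6 1 8 9 3 5].

7 2 4 6 1 8 9 3 5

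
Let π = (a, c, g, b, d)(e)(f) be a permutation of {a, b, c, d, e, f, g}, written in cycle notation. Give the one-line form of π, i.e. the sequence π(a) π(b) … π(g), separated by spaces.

Each element maps to the next entry in its cycle (wrapping to the front): a→c, b→d, c→g, d→a, e→e, f→f, g→b.
So the one-line form is c d g a e f b.

c d g a e f b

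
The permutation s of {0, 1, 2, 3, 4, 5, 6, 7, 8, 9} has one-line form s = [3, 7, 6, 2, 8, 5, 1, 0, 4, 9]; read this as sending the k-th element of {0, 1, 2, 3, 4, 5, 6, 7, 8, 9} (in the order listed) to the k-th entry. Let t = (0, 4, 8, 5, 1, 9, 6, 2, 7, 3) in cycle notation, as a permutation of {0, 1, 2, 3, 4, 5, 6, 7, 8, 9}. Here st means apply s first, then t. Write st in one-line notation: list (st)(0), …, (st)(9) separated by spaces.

0 3 2 7 5 1 9 4 8 6

(st)(x) = t(s(x)). Computing each image: t(s(0)) = t(3) = 0, t(s(1)) = t(7) = 3, t(s(2)) = t(6) = 2, t(s(3)) = t(2) = 7, t(s(4)) = t(8) = 5, t(s(5)) = t(5) = 1, t(s(6)) = t(1) = 9, t(s(7)) = t(0) = 4, t(s(8)) = t(4) = 8, t(s(9)) = t(9) = 6.
Hence st = [0 3 2 7 5 1 9 4 8 6].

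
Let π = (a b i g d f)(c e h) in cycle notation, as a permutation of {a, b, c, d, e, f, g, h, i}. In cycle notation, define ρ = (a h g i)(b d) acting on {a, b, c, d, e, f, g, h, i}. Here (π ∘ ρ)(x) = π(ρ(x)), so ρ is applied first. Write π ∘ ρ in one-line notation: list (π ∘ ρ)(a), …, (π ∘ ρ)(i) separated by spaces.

Chase each element through ρ then π: a → h → c; b → d → f; c → c → e; d → b → i; e → e → h; f → f → a; g → i → g; h → g → d; i → a → b.
Collecting the images, π ∘ ρ = [c f e i h a g d b].

c f e i h a g d b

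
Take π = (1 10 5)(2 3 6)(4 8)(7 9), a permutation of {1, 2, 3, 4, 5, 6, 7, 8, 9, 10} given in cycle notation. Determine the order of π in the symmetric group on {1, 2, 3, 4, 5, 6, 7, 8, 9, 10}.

6

The disjoint cycles have lengths 3, 3, 2, 2.
Since disjoint cycles commute, ord(π) = lcm(3, 3, 2, 2) = 6.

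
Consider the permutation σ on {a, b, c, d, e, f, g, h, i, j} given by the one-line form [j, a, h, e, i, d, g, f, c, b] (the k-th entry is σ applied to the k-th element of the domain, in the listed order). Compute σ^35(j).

Tracing j → b → … returns to j after 3 steps, so j lies in a 3-cycle (a j b).
Since the cycle has length 3, σ^35 acts on it the same as σ^2 (35 mod 3 = 2).
Advancing 2 steps from j: j → b → a.

a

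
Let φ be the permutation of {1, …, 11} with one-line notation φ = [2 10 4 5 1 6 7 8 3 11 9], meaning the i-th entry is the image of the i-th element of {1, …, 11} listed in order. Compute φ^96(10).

Tracing 10 → 11 → … returns to 10 after 8 steps, so 10 lies in an 8-cycle (1 2 10 11 9 3 4 5).
Powers repeat with period 8 on this cycle, and 96 mod 8 = 0, so φ^96(10) = φ^0(10).
So φ^96(10) = 10.

10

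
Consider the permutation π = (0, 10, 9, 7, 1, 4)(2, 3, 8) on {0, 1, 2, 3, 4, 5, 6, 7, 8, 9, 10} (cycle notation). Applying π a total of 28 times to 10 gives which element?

4

10 lies in the 6-cycle (0, 10, 9, 7, 1, 4).
On a 6-cycle, π^6 is the identity, so π^28 = π^4 there (28 ≡ 4 mod 6).
Stepping 4 places around the cycle: 10 → 9 → 7 → 1 → 4.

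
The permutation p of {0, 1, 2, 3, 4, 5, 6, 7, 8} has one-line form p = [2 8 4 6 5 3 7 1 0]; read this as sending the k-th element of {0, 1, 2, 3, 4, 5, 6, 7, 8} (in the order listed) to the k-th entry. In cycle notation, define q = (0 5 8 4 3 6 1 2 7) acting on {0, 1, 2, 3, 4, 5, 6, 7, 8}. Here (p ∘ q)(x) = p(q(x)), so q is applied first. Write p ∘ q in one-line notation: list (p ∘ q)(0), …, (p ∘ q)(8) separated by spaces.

(p ∘ q)(x) = p(q(x)). Computing each image: p(q(0)) = p(5) = 3, p(q(1)) = p(2) = 4, p(q(2)) = p(7) = 1, p(q(3)) = p(6) = 7, p(q(4)) = p(3) = 6, p(q(5)) = p(8) = 0, p(q(6)) = p(1) = 8, p(q(7)) = p(0) = 2, p(q(8)) = p(4) = 5.
Hence p ∘ q = [3 4 1 7 6 0 8 2 5].

3 4 1 7 6 0 8 2 5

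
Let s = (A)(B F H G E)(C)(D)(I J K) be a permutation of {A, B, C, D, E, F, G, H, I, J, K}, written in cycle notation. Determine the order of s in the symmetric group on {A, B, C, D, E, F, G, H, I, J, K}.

15

The cycle type of s is (5, 3, 1, 1, 1).
Since disjoint cycles commute, ord(s) = lcm(5, 3) = 15.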